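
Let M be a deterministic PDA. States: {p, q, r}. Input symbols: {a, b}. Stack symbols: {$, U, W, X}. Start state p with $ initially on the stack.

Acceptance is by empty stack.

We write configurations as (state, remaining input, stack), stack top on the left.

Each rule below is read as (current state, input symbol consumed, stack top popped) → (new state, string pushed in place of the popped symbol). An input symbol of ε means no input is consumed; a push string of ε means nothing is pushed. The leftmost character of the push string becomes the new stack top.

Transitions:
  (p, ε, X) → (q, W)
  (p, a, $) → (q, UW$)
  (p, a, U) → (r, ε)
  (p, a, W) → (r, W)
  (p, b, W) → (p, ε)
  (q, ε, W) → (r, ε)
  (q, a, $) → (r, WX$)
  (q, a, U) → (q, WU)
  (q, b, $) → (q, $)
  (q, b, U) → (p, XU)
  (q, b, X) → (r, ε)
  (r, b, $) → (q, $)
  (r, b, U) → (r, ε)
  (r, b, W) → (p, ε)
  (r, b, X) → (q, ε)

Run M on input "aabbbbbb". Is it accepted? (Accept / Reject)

Reject

(p, aabbbbbb, $)
  read a, top $: go to q, push UW$ → (q, abbbbbb, UW$)
  read a, top U: go to q, push WU → (q, bbbbbb, WUW$)
  ε-move, top W: go to r, push ε → (r, bbbbbb, UW$)
  read b, top U: go to r, push ε → (r, bbbbb, W$)
  read b, top W: go to p, push ε → (p, bbbb, $)
No transition applies at (p, bbbb, $); input not fully consumed.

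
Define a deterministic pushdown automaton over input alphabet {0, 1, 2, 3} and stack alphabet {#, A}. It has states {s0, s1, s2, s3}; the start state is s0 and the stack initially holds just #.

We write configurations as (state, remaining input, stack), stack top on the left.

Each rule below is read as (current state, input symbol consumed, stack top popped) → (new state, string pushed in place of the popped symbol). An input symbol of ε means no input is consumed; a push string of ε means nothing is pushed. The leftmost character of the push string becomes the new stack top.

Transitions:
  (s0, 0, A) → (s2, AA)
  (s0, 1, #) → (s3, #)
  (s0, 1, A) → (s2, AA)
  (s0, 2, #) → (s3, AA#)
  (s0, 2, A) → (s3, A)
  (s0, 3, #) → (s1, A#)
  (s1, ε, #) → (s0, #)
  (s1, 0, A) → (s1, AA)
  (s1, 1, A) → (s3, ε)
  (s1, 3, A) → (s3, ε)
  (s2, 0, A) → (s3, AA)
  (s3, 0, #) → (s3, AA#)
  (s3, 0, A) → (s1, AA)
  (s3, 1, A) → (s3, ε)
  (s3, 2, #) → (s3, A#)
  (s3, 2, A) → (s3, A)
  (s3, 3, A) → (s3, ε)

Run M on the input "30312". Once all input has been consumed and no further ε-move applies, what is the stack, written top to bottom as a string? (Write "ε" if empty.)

(s0, 30312, #)
  read 3, top #: go to s1, push A# → (s1, 0312, A#)
  read 0, top A: go to s1, push AA → (s1, 312, AA#)
  read 3, top A: go to s3, push ε → (s3, 12, A#)
  read 1, top A: go to s3, push ε → (s3, 2, #)
  read 2, top #: go to s3, push A# → (s3, ε, A#)
All input consumed in state s3 with stack A#.

A#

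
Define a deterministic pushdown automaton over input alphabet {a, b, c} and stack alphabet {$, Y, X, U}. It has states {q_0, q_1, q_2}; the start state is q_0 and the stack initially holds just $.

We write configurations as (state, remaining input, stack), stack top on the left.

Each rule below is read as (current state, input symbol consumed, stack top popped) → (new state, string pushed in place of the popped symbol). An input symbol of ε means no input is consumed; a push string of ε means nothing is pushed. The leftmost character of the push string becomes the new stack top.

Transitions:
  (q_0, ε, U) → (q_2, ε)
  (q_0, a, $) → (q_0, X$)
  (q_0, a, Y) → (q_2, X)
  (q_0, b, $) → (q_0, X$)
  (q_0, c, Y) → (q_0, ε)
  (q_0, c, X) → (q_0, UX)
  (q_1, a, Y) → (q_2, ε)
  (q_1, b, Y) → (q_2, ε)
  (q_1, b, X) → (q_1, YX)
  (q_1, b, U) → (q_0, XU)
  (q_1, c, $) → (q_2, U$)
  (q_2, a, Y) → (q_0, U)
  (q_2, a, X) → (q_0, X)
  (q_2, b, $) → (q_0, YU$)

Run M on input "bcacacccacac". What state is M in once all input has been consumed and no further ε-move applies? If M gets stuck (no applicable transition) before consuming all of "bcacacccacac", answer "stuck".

stuck

(q_0, bcacacccacac, $) ⊢ (q_0, cacacccacac, X$) ⊢ (q_0, acacccacac, UX$) ⊢ (q_2, acacccacac, X$) ⊢ (q_0, cacccacac, X$) ⊢ (q_0, acccacac, UX$) ⊢ (q_2, acccacac, X$) ⊢ (q_0, cccacac, X$) ⊢ (q_0, ccacac, UX$) ⊢ (q_2, ccacac, X$)
No transition for (q_2, c, top X); M blocks with input ccacac remaining.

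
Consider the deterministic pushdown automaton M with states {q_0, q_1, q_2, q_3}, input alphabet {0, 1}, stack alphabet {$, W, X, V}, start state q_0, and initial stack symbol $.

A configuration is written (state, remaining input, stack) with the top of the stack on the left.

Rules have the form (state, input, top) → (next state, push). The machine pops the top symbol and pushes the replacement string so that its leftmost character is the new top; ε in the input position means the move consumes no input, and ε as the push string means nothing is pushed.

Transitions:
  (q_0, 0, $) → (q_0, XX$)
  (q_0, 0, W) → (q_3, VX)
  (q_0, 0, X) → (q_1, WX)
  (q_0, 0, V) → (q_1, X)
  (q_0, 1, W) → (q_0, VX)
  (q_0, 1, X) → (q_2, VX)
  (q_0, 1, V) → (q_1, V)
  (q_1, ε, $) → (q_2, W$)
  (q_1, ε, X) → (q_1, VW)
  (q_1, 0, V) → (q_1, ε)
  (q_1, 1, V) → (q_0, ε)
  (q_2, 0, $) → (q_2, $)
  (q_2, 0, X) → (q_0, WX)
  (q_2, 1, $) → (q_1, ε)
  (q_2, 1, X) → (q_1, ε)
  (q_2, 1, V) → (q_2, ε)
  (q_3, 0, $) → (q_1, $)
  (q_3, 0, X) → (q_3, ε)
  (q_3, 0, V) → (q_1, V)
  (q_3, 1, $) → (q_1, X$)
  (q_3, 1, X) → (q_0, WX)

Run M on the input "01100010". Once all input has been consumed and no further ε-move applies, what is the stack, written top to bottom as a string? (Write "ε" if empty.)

WXXX$

(q_0, 01100010, $) ⊢ (q_0, 1100010, XX$) ⊢ (q_2, 100010, VXX$) ⊢ (q_2, 00010, XX$) ⊢ (q_0, 0010, WXX$) ⊢ (q_3, 010, VXXX$) ⊢ (q_1, 10, VXXX$) ⊢ (q_0, 0, XXX$) ⊢ (q_1, ε, WXXX$)
All input consumed in state q_1 with stack WXXX$.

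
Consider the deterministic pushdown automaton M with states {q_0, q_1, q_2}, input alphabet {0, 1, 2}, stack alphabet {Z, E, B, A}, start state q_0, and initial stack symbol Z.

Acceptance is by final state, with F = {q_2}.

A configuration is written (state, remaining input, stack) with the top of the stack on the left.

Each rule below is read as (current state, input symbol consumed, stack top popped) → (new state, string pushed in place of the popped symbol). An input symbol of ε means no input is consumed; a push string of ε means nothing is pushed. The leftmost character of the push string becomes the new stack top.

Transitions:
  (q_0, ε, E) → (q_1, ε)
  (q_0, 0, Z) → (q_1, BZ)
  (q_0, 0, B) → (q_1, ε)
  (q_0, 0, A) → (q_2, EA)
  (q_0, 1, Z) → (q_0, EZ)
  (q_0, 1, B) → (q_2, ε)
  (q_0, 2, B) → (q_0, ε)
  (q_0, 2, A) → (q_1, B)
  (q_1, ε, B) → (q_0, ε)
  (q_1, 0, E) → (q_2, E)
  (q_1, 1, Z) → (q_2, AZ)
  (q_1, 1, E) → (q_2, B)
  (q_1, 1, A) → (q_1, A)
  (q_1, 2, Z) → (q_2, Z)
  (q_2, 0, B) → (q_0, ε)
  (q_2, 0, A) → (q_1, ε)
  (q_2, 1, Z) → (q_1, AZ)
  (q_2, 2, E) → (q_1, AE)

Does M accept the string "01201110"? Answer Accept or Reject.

Reject

(q_0, 01201110, Z)
  read 0, top Z: go to q_1, push BZ → (q_1, 1201110, BZ)
  ε-move, top B: go to q_0, push ε → (q_0, 1201110, Z)
  read 1, top Z: go to q_0, push EZ → (q_0, 201110, EZ)
  ε-move, top E: go to q_1, push ε → (q_1, 201110, Z)
  read 2, top Z: go to q_2, push Z → (q_2, 01110, Z)
No transition applies at (q_2, 01110, Z); input not fully consumed.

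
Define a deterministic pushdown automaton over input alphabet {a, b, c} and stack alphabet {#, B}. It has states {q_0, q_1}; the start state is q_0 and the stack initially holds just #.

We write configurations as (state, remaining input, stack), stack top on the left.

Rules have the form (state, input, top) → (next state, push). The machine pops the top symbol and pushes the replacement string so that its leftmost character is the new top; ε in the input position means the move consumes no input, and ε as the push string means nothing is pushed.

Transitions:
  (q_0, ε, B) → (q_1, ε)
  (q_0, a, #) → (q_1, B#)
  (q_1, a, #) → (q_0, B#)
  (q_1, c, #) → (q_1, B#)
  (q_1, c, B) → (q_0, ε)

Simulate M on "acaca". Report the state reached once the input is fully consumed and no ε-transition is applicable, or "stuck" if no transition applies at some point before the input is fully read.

q_1

(q_0, acaca, #)
  read a, top #: go to q_1, push B# → (q_1, caca, B#)
  read c, top B: go to q_0, push ε → (q_0, aca, #)
  read a, top #: go to q_1, push B# → (q_1, ca, B#)
  read c, top B: go to q_0, push ε → (q_0, a, #)
  read a, top #: go to q_1, push B# → (q_1, ε, B#)
All input consumed; M is in state q_1.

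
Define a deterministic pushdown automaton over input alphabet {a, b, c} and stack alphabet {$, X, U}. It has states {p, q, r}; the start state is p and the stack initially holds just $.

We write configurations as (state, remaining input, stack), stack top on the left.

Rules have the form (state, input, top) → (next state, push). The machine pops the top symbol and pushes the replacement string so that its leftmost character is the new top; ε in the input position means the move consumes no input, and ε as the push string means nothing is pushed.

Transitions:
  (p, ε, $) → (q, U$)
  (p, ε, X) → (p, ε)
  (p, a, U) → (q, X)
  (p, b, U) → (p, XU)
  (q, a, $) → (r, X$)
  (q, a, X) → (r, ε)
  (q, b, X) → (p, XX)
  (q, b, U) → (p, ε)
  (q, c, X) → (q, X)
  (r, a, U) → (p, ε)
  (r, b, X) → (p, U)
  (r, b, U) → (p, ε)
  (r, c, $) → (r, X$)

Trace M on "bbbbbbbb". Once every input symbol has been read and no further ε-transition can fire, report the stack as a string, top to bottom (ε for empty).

(p, bbbbbbbb, $) ⊢ (q, bbbbbbbb, U$) ⊢ (p, bbbbbbb, $) ⊢ (q, bbbbbbb, U$) ⊢ (p, bbbbbb, $) ⊢ (q, bbbbbb, U$) ⊢ (p, bbbbb, $) ⊢ (q, bbbbb, U$) ⊢ (p, bbbb, $) ⊢ (q, bbbb, U$) ⊢ (p, bbb, $) ⊢ (q, bbb, U$) ⊢ (p, bb, $) ⊢ (q, bb, U$) ⊢ (p, b, $) ⊢ (q, b, U$) ⊢ (p, ε, $) ⊢ (q, ε, U$)
All input consumed in state q with stack U$.

U$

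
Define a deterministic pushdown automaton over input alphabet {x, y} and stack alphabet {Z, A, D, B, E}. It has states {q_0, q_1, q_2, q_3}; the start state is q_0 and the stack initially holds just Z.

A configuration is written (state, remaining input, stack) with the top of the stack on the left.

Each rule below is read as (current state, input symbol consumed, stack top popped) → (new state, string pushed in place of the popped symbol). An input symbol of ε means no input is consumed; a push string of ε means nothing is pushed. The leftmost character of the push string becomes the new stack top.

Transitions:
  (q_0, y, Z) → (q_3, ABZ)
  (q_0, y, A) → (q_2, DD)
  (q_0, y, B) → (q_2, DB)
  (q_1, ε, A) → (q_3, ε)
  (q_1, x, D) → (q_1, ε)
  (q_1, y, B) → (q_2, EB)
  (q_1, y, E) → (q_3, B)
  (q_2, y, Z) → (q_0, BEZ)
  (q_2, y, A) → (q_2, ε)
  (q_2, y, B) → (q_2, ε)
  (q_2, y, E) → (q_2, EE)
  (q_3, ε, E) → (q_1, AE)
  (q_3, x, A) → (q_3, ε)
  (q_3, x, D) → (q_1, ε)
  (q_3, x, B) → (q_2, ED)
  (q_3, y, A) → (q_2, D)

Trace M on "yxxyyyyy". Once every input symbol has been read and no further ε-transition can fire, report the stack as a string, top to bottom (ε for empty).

(q_0, yxxyyyyy, Z)
  read y, top Z: go to q_3, push ABZ → (q_3, xxyyyyy, ABZ)
  read x, top A: go to q_3, push ε → (q_3, xyyyyy, BZ)
  read x, top B: go to q_2, push ED → (q_2, yyyyy, EDZ)
  read y, top E: go to q_2, push EE → (q_2, yyyy, EEDZ)
  read y, top E: go to q_2, push EE → (q_2, yyy, EEEDZ)
  read y, top E: go to q_2, push EE → (q_2, yy, EEEEDZ)
  read y, top E: go to q_2, push EE → (q_2, y, EEEEEDZ)
  read y, top E: go to q_2, push EE → (q_2, ε, EEEEEEDZ)
All input consumed in state q_2 with stack EEEEEEDZ.

EEEEEEDZ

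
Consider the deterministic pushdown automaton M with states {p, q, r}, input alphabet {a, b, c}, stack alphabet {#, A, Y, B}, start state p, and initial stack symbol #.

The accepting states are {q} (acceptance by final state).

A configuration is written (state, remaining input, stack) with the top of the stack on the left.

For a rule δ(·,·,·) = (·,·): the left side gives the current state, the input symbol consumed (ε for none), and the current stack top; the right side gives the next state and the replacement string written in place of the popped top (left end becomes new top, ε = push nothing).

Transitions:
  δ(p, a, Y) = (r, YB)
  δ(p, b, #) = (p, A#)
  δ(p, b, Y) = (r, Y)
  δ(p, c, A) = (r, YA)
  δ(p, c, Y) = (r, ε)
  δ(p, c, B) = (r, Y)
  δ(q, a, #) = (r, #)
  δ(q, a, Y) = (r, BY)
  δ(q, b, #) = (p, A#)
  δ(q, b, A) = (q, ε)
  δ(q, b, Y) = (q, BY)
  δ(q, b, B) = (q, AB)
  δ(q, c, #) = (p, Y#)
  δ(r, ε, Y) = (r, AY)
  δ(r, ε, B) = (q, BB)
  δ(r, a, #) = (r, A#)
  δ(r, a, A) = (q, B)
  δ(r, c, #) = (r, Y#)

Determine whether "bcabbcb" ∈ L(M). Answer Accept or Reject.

(p, bcabbcb, #)
  read b, top #: go to p, push A# → (p, cabbcb, A#)
  read c, top A: go to r, push YA → (r, abbcb, YA#)
  ε-move, top Y: go to r, push AY → (r, abbcb, AYA#)
  read a, top A: go to q, push B → (q, bbcb, BYA#)
  read b, top B: go to q, push AB → (q, bcb, ABYA#)
  read b, top A: go to q, push ε → (q, cb, BYA#)
No transition applies at (q, cb, BYA#); input not fully consumed.

Reject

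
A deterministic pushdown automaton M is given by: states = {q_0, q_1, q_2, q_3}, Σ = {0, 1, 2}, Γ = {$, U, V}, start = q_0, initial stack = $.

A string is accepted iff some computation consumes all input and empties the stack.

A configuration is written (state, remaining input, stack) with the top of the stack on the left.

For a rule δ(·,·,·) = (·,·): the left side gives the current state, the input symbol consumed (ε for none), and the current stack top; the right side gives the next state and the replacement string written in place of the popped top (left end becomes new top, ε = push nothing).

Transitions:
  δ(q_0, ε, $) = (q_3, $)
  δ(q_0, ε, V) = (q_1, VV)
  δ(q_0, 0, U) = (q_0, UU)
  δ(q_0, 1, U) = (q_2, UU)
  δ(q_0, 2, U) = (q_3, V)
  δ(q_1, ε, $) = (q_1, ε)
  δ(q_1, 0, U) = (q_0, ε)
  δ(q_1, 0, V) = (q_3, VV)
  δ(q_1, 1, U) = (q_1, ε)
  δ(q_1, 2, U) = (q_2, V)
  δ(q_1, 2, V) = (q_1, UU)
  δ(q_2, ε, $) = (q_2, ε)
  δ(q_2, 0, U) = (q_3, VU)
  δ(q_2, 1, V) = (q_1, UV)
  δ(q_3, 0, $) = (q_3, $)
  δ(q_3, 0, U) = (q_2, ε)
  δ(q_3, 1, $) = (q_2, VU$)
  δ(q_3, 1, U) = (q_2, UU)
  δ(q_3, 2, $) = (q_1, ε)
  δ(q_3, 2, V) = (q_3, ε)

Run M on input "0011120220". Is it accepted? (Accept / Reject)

Accept

(q_0, 0011120220, $) ⊢ (q_3, 0011120220, $) ⊢ (q_3, 011120220, $) ⊢ (q_3, 11120220, $) ⊢ (q_2, 1120220, VU$) ⊢ (q_1, 120220, UVU$) ⊢ (q_1, 20220, VU$) ⊢ (q_1, 0220, UUU$) ⊢ (q_0, 220, UU$) ⊢ (q_3, 20, VU$) ⊢ (q_3, 0, U$) ⊢ (q_2, ε, $) ⊢ (q_2, ε, ε)
All input consumed and the stack is empty.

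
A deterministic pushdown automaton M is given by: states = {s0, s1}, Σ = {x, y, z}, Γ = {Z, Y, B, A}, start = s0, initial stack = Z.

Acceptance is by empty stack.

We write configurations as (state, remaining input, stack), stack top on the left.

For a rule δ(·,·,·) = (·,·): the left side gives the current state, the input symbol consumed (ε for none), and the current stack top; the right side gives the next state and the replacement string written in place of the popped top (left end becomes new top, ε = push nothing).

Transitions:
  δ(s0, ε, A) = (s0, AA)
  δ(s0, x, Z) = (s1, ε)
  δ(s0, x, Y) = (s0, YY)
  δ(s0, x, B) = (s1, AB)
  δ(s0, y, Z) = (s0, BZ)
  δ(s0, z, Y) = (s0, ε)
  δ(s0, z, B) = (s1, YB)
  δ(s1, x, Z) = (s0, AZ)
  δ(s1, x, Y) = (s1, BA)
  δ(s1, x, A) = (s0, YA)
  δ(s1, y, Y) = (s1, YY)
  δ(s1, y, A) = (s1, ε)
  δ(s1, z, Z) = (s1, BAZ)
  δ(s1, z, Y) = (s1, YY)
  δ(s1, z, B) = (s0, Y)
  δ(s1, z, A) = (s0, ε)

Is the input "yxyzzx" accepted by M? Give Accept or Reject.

Accept

(s0, yxyzzx, Z)
  read y, top Z: go to s0, push BZ → (s0, xyzzx, BZ)
  read x, top B: go to s1, push AB → (s1, yzzx, ABZ)
  read y, top A: go to s1, push ε → (s1, zzx, BZ)
  read z, top B: go to s0, push Y → (s0, zx, YZ)
  read z, top Y: go to s0, push ε → (s0, x, Z)
  read x, top Z: go to s1, push ε → (s1, ε, ε)
All input consumed and the stack is empty.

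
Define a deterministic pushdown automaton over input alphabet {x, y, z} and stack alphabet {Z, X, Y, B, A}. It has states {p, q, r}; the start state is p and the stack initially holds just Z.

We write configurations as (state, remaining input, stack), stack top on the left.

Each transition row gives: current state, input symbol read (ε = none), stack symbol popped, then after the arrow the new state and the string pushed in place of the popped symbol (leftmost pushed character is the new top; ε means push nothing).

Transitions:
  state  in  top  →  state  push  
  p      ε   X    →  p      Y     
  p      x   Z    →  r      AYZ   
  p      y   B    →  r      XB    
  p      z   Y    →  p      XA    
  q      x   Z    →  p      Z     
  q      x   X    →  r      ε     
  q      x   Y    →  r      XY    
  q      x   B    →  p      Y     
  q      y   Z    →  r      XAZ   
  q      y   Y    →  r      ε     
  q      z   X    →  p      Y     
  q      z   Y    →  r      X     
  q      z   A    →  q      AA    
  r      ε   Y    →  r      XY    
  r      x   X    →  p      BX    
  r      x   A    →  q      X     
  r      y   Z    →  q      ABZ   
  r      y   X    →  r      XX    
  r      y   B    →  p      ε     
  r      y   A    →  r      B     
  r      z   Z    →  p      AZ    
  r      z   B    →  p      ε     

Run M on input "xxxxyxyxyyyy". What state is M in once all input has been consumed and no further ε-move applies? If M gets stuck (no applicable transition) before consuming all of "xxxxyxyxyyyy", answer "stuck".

r

(p, xxxxyxyxyyyy, Z)
  read x, top Z: go to r, push AYZ → (r, xxxyxyxyyyy, AYZ)
  read x, top A: go to q, push X → (q, xxyxyxyyyy, XYZ)
  read x, top X: go to r, push ε → (r, xyxyxyyyy, YZ)
  ε-move, top Y: go to r, push XY → (r, xyxyxyyyy, XYZ)
  read x, top X: go to p, push BX → (p, yxyxyyyy, BXYZ)
  read y, top B: go to r, push XB → (r, xyxyyyy, XBXYZ)
  read x, top X: go to p, push BX → (p, yxyyyy, BXBXYZ)
  read y, top B: go to r, push XB → (r, xyyyy, XBXBXYZ)
  read x, top X: go to p, push BX → (p, yyyy, BXBXBXYZ)
  read y, top B: go to r, push XB → (r, yyy, XBXBXBXYZ)
  read y, top X: go to r, push XX → (r, yy, XXBXBXBXYZ)
  read y, top X: go to r, push XX → (r, y, XXXBXBXBXYZ)
  read y, top X: go to r, push XX → (r, ε, XXXXBXBXBXYZ)
All input consumed; M is in state r.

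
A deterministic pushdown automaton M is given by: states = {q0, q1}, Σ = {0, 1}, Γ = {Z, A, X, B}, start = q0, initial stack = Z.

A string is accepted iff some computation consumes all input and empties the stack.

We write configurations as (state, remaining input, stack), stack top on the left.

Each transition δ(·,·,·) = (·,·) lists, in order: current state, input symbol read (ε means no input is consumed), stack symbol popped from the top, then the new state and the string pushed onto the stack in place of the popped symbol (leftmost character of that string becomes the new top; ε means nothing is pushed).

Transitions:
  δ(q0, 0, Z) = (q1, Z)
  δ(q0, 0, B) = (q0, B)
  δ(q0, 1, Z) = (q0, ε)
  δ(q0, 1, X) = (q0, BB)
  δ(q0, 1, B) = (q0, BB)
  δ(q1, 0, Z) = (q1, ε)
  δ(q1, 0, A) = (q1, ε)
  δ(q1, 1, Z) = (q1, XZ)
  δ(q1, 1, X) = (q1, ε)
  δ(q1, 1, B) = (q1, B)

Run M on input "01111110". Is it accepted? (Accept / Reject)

Accept

(q0, 01111110, Z)
  read 0, top Z: go to q1, push Z → (q1, 1111110, Z)
  read 1, top Z: go to q1, push XZ → (q1, 111110, XZ)
  read 1, top X: go to q1, push ε → (q1, 11110, Z)
  read 1, top Z: go to q1, push XZ → (q1, 1110, XZ)
  read 1, top X: go to q1, push ε → (q1, 110, Z)
  read 1, top Z: go to q1, push XZ → (q1, 10, XZ)
  read 1, top X: go to q1, push ε → (q1, 0, Z)
  read 0, top Z: go to q1, push ε → (q1, ε, ε)
All input consumed and the stack is empty.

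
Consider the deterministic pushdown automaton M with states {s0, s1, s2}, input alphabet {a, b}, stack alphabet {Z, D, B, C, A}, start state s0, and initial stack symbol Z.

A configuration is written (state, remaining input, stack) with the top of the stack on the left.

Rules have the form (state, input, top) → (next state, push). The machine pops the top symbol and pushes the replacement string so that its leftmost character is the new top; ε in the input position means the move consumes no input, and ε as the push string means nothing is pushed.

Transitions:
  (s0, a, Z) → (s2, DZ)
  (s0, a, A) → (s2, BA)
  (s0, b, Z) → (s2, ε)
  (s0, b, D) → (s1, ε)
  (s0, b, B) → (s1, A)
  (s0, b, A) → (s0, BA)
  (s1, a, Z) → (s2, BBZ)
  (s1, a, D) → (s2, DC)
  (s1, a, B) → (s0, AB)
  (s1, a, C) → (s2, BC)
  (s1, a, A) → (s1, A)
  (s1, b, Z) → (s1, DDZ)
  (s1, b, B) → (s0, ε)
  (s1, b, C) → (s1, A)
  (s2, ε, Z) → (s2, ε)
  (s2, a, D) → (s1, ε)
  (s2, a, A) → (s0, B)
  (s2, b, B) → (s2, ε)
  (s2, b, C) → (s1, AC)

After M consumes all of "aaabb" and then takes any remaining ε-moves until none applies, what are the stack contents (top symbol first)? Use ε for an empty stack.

ε

(s0, aaabb, Z)
  read a, top Z: go to s2, push DZ → (s2, aabb, DZ)
  read a, top D: go to s1, push ε → (s1, abb, Z)
  read a, top Z: go to s2, push BBZ → (s2, bb, BBZ)
  read b, top B: go to s2, push ε → (s2, b, BZ)
  read b, top B: go to s2, push ε → (s2, ε, Z)
  ε-move, top Z: go to s2, push ε → (s2, ε, ε)
All input consumed in state s2 with stack ε.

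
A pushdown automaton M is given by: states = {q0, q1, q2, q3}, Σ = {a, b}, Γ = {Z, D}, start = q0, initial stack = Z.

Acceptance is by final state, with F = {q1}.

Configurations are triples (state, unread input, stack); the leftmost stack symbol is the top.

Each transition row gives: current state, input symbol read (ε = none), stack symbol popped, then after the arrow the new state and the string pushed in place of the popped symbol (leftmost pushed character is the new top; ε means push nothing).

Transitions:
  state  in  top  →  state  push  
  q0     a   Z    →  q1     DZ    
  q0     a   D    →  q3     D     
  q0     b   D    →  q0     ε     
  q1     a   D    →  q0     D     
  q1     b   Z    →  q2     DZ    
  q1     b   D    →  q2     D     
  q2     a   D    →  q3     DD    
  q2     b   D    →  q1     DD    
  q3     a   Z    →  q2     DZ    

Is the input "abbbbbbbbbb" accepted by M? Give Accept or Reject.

One accepting computation: (q0, abbbbbbbbbb, Z) ⊢ (q1, bbbbbbbbbb, DZ) ⊢ (q2, bbbbbbbbb, DZ) ⊢ (q1, bbbbbbbb, DDZ) ⊢ (q2, bbbbbbb, DDZ) ⊢ (q1, bbbbbb, DDDZ) ⊢ (q2, bbbbb, DDDZ) ⊢ (q1, bbbb, DDDDZ) ⊢ (q2, bbb, DDDDZ) ⊢ (q1, bb, DDDDDZ) ⊢ (q2, b, DDDDDZ) ⊢ (q1, ε, DDDDDDZ)
All input consumed and state q1 ∈ F.

Accept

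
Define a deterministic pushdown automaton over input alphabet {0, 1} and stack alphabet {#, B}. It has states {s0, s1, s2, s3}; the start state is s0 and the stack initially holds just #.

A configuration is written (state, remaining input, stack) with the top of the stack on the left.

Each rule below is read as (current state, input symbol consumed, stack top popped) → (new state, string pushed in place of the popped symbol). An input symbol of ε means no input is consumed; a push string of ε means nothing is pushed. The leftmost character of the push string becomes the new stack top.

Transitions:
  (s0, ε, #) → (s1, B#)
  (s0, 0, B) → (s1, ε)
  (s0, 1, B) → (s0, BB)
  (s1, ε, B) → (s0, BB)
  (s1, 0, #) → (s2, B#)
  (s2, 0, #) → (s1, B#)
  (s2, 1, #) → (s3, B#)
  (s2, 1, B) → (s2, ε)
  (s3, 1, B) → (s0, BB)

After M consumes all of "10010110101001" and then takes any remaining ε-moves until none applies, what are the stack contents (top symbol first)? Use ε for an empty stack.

BBBBBBBBB#

(s0, 10010110101001, #)
  ε-move, top #: go to s1, push B# → (s1, 10010110101001, B#)
  ε-move, top B: go to s0, push BB → (s0, 10010110101001, BB#)
  read 1, top B: go to s0, push BB → (s0, 0010110101001, BBB#)
  read 0, top B: go to s1, push ε → (s1, 010110101001, BB#)
  ε-move, top B: go to s0, push BB → (s0, 010110101001, BBB#)
  read 0, top B: go to s1, push ε → (s1, 10110101001, BB#)
  ε-move, top B: go to s0, push BB → (s0, 10110101001, BBB#)
  read 1, top B: go to s0, push BB → (s0, 0110101001, BBBB#)
  read 0, top B: go to s1, push ε → (s1, 110101001, BBB#)
  ε-move, top B: go to s0, push BB → (s0, 110101001, BBBB#)
  read 1, top B: go to s0, push BB → (s0, 10101001, BBBBB#)
  read 1, top B: go to s0, push BB → (s0, 0101001, BBBBBB#)
  read 0, top B: go to s1, push ε → (s1, 101001, BBBBB#)
  ε-move, top B: go to s0, push BB → (s0, 101001, BBBBBB#)
  read 1, top B: go to s0, push BB → (s0, 01001, BBBBBBB#)
  read 0, top B: go to s1, push ε → (s1, 1001, BBBBBB#)
  ε-move, top B: go to s0, push BB → (s0, 1001, BBBBBBB#)
  read 1, top B: go to s0, push BB → (s0, 001, BBBBBBBB#)
  read 0, top B: go to s1, push ε → (s1, 01, BBBBBBB#)
  ε-move, top B: go to s0, push BB → (s0, 01, BBBBBBBB#)
  read 0, top B: go to s1, push ε → (s1, 1, BBBBBBB#)
  ε-move, top B: go to s0, push BB → (s0, 1, BBBBBBBB#)
  read 1, top B: go to s0, push BB → (s0, ε, BBBBBBBBB#)
All input consumed in state s0 with stack BBBBBBBBB#.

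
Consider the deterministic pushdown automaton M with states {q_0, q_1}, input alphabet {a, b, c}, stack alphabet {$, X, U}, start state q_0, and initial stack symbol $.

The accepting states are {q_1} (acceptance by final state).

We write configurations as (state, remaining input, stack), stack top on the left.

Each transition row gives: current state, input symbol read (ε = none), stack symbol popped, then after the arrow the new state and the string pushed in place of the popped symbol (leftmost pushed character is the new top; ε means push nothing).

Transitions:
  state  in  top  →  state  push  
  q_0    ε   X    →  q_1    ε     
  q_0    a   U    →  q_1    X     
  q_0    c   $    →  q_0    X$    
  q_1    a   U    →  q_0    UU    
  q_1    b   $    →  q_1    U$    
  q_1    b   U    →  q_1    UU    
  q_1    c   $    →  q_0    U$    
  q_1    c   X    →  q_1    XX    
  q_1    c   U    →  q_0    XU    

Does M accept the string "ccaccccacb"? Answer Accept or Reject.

Reject

(q_0, ccaccccacb, $) ⊢ (q_0, caccccacb, X$) ⊢ (q_1, caccccacb, $) ⊢ (q_0, accccacb, U$) ⊢ (q_1, ccccacb, X$) ⊢ (q_1, cccacb, XX$) ⊢ (q_1, ccacb, XXX$) ⊢ (q_1, cacb, XXXX$) ⊢ (q_1, acb, XXXXX$)
No transition applies at (q_1, acb, XXXXX$); input not fully consumed.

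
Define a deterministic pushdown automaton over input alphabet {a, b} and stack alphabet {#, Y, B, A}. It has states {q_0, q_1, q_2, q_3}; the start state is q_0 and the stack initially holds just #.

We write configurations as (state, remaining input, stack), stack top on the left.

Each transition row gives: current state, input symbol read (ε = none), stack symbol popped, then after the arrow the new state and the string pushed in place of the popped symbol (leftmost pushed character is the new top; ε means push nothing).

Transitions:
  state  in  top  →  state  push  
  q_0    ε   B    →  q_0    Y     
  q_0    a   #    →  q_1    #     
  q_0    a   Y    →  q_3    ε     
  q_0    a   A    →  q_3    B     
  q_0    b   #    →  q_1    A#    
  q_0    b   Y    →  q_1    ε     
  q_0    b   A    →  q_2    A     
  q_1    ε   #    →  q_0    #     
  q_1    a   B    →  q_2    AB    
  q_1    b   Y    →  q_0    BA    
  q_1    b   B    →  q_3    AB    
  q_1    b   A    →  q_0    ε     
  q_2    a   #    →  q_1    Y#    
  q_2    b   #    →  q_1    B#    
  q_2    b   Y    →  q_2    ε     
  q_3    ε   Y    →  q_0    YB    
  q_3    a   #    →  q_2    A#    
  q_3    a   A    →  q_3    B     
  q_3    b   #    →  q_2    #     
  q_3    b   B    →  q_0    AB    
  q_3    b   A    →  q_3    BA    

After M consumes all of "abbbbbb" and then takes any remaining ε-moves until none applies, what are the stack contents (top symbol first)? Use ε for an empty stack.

(q_0, abbbbbb, #)
  read a, top #: go to q_1, push # → (q_1, bbbbbb, #)
  ε-move, top #: go to q_0, push # → (q_0, bbbbbb, #)
  read b, top #: go to q_1, push A# → (q_1, bbbbb, A#)
  read b, top A: go to q_0, push ε → (q_0, bbbb, #)
  read b, top #: go to q_1, push A# → (q_1, bbb, A#)
  read b, top A: go to q_0, push ε → (q_0, bb, #)
  read b, top #: go to q_1, push A# → (q_1, b, A#)
  read b, top A: go to q_0, push ε → (q_0, ε, #)
All input consumed in state q_0 with stack #.

#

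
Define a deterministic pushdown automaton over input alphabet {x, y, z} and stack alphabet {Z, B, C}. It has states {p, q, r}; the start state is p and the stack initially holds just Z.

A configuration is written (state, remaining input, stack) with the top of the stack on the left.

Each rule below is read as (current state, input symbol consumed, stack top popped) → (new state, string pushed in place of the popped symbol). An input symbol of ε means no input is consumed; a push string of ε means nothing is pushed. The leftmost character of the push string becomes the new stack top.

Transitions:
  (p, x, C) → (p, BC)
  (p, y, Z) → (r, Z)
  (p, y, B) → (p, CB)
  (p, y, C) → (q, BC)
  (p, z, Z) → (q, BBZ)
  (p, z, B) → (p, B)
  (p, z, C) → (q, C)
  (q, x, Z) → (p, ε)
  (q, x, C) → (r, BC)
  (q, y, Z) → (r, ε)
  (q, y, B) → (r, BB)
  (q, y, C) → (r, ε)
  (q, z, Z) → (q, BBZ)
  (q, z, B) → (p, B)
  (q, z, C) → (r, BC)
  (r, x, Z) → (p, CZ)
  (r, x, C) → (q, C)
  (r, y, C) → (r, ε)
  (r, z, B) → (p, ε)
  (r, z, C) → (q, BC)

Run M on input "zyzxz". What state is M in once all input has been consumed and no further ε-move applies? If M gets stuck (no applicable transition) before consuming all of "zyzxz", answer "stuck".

(p, zyzxz, Z)
  read z, top Z: go to q, push BBZ → (q, yzxz, BBZ)
  read y, top B: go to r, push BB → (r, zxz, BBBZ)
  read z, top B: go to p, push ε → (p, xz, BBZ)
No transition for (p, x, top B); M blocks with input xz remaining.

stuck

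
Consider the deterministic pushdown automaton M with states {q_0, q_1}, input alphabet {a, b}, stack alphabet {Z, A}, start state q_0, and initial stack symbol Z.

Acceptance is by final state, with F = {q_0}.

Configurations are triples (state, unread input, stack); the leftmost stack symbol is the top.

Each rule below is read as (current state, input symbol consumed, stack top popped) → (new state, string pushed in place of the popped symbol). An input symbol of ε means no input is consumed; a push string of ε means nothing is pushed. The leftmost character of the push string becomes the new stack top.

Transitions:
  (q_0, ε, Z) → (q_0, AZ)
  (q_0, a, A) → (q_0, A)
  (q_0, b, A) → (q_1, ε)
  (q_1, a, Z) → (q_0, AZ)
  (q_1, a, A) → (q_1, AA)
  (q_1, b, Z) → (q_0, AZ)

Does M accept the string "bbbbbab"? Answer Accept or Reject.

(q_0, bbbbbab, Z) ⊢ (q_0, bbbbbab, AZ) ⊢ (q_1, bbbbab, Z) ⊢ (q_0, bbbab, AZ) ⊢ (q_1, bbab, Z) ⊢ (q_0, bab, AZ) ⊢ (q_1, ab, Z) ⊢ (q_0, b, AZ) ⊢ (q_1, ε, Z)
All input consumed; state q_1 ∉ F and no further ε-move applies.

Reject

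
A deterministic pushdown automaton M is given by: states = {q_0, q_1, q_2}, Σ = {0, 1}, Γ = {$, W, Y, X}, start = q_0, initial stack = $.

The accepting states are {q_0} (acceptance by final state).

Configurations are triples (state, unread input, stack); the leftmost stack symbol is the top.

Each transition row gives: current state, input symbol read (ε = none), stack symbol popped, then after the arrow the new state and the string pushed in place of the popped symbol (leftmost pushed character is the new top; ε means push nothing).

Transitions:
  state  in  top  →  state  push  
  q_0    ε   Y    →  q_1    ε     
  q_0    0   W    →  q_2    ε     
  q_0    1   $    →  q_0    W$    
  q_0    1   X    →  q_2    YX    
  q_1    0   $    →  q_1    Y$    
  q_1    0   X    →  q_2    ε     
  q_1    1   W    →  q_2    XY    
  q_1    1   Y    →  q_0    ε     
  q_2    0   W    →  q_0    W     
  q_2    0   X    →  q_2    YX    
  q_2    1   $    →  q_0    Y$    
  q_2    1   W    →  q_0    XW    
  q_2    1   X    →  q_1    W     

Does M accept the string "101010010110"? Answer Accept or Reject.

(q_0, 101010010110, $)
  read 1, top $: go to q_0, push W$ → (q_0, 01010010110, W$)
  read 0, top W: go to q_2, push ε → (q_2, 1010010110, $)
  read 1, top $: go to q_0, push Y$ → (q_0, 010010110, Y$)
  ε-move, top Y: go to q_1, push ε → (q_1, 010010110, $)
  read 0, top $: go to q_1, push Y$ → (q_1, 10010110, Y$)
  read 1, top Y: go to q_0, push ε → (q_0, 0010110, $)
No transition applies at (q_0, 0010110, $); input not fully consumed.

Reject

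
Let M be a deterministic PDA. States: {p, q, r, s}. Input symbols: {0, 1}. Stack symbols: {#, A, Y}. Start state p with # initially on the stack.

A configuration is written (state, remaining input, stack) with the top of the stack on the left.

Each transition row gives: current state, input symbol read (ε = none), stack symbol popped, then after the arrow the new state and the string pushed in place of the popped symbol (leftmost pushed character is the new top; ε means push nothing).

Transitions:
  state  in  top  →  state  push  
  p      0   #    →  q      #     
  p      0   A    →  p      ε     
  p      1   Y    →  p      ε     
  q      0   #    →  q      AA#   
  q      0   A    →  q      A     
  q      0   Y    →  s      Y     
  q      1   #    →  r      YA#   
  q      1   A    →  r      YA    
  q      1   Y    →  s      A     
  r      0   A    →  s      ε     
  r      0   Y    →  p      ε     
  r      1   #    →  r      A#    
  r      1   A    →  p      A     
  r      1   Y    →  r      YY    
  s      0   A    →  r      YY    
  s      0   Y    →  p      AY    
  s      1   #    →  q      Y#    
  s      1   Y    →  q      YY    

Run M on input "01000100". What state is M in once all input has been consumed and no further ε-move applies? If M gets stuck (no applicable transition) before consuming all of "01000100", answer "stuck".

p

(p, 01000100, #) ⊢ (q, 1000100, #) ⊢ (r, 000100, YA#) ⊢ (p, 00100, A#) ⊢ (p, 0100, #) ⊢ (q, 100, #) ⊢ (r, 00, YA#) ⊢ (p, 0, A#) ⊢ (p, ε, #)
All input consumed; M is in state p.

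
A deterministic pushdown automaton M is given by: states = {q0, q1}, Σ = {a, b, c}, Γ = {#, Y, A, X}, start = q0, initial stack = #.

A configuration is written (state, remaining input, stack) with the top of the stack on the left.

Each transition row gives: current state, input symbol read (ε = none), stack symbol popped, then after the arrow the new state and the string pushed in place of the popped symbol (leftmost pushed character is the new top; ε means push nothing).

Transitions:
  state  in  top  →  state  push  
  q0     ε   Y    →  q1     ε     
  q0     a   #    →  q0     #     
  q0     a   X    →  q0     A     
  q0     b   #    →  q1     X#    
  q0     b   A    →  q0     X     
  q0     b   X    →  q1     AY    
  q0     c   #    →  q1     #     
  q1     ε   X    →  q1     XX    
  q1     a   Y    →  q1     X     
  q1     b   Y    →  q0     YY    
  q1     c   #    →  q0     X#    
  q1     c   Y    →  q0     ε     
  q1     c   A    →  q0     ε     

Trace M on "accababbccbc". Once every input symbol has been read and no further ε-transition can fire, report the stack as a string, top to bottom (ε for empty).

(q0, accababbccbc, #) ⊢ (q0, ccababbccbc, #) ⊢ (q1, cababbccbc, #) ⊢ (q0, ababbccbc, X#) ⊢ (q0, babbccbc, A#) ⊢ (q0, abbccbc, X#) ⊢ (q0, bbccbc, A#) ⊢ (q0, bccbc, X#) ⊢ (q1, ccbc, AY#) ⊢ (q0, cbc, Y#) ⊢ (q1, cbc, #) ⊢ (q0, bc, X#) ⊢ (q1, c, AY#) ⊢ (q0, ε, Y#) ⊢ (q1, ε, #)
All input consumed in state q1 with stack #.

#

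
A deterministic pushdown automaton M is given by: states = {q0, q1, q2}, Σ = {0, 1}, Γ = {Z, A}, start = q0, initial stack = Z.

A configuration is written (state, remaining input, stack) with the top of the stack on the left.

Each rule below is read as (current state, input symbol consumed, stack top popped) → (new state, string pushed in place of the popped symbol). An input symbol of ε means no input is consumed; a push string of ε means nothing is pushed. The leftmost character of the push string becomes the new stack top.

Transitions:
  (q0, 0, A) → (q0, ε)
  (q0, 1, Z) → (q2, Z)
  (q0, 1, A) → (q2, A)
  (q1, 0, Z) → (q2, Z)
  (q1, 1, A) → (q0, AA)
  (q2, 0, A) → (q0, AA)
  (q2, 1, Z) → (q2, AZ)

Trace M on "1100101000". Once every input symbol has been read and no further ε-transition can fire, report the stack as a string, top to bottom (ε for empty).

(q0, 1100101000, Z)
  read 1, top Z: go to q2, push Z → (q2, 100101000, Z)
  read 1, top Z: go to q2, push AZ → (q2, 00101000, AZ)
  read 0, top A: go to q0, push AA → (q0, 0101000, AAZ)
  read 0, top A: go to q0, push ε → (q0, 101000, AZ)
  read 1, top A: go to q2, push A → (q2, 01000, AZ)
  read 0, top A: go to q0, push AA → (q0, 1000, AAZ)
  read 1, top A: go to q2, push A → (q2, 000, AAZ)
  read 0, top A: go to q0, push AA → (q0, 00, AAAZ)
  read 0, top A: go to q0, push ε → (q0, 0, AAZ)
  read 0, top A: go to q0, push ε → (q0, ε, AZ)
All input consumed in state q0 with stack AZ.

AZ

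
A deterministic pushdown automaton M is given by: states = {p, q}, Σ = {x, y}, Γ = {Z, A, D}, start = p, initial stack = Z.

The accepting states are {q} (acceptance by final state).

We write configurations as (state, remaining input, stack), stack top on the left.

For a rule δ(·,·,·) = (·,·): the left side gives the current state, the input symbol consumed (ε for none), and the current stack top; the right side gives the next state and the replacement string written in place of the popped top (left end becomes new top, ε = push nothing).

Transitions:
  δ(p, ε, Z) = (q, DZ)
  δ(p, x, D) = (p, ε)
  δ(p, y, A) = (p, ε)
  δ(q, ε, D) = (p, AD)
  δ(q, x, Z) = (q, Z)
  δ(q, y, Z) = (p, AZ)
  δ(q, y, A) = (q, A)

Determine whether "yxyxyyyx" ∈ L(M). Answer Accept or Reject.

(p, yxyxyyyx, Z)
  ε-move, top Z: go to q, push DZ → (q, yxyxyyyx, DZ)
  ε-move, top D: go to p, push AD → (p, yxyxyyyx, ADZ)
  read y, top A: go to p, push ε → (p, xyxyyyx, DZ)
  read x, top D: go to p, push ε → (p, yxyyyx, Z)
  ε-move, top Z: go to q, push DZ → (q, yxyyyx, DZ)
  ε-move, top D: go to p, push AD → (p, yxyyyx, ADZ)
  read y, top A: go to p, push ε → (p, xyyyx, DZ)
  read x, top D: go to p, push ε → (p, yyyx, Z)
  ε-move, top Z: go to q, push DZ → (q, yyyx, DZ)
  ε-move, top D: go to p, push AD → (p, yyyx, ADZ)
  read y, top A: go to p, push ε → (p, yyx, DZ)
No transition applies at (p, yyx, DZ); input not fully consumed.

Reject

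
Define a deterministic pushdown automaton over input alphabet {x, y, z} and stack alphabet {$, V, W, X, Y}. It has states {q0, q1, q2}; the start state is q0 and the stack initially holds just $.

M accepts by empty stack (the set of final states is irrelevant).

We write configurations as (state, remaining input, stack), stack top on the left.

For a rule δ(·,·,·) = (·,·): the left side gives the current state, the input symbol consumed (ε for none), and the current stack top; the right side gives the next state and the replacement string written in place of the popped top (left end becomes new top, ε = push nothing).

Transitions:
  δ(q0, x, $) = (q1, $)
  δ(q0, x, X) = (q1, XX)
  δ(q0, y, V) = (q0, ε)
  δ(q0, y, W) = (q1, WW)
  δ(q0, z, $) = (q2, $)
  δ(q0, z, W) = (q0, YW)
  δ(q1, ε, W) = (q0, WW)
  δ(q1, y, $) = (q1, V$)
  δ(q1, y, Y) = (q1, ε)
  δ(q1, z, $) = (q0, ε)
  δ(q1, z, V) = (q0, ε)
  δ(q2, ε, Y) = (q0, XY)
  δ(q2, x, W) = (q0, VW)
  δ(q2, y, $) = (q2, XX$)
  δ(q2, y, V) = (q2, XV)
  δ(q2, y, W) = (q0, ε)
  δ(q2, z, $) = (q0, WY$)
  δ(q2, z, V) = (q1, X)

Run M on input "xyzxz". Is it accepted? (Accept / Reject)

Accept

(q0, xyzxz, $)
  read x, top $: go to q1, push $ → (q1, yzxz, $)
  read y, top $: go to q1, push V$ → (q1, zxz, V$)
  read z, top V: go to q0, push ε → (q0, xz, $)
  read x, top $: go to q1, push $ → (q1, z, $)
  read z, top $: go to q0, push ε → (q0, ε, ε)
All input consumed and the stack is empty.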